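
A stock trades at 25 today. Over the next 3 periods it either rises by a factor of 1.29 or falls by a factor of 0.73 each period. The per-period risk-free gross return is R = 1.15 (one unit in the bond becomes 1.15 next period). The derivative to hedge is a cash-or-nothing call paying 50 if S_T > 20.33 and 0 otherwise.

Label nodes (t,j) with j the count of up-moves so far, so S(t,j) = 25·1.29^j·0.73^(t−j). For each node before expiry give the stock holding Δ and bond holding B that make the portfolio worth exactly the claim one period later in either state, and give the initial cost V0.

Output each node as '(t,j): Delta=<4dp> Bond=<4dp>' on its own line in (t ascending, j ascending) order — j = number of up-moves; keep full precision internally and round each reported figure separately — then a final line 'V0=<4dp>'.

Since d<R<u, set p* = (R−d)/(u−d) = 0.7500; price each node as the discounted p*-expectation of its children.
Payoff layer (t=3): V(3,0)=0.0000, V(3,1)=0.0000, V(3,2)=50.0000, V(3,3)=50.0000
  t=2,j=0: stock 13.3225 → up 17.1860 (V=0.0000), down 9.7254 (V=0.0000). Price 0.0000; hedge Δ=0.0000, bond B=0.0000.
  t=2,j=1: stock 23.5425 → up 30.3698 (V=50.0000), down 17.1860 (V=0.0000). Price 32.6087; hedge Δ=3.7925, bond B=-56.6770.
  t=2,j=2: stock 41.6025 → up 53.6672 (V=50.0000), down 30.3698 (V=50.0000). Price 43.4783; hedge Δ=0.0000, bond B=43.4783.
  t=1,j=0: stock 18.2500 → up 23.5425 (V=32.6087), down 13.3225 (V=0.0000). Price 21.2665; hedge Δ=3.1907, bond B=-36.9633.
  t=1,j=1: stock 32.2500 → up 41.6025 (V=43.4783), down 23.5425 (V=32.6087). Price 35.4442; hedge Δ=0.6019, bond B=16.0343.
  t=0,j=0: stock 25.0000 → up 32.2500 (V=35.4442), down 18.2500 (V=21.2665). Price 27.7390; hedge Δ=1.0127, bond B=2.4217.
The time-0 hedge costs 27.7390, which is the no-arbitrage price.

(0,0): Delta=1.0127 Bond=2.4217
(1,0): Delta=3.1907 Bond=-36.9633
(1,1): Delta=0.6019 Bond=16.0343
(2,0): Delta=0.0000 Bond=0.0000
(2,1): Delta=3.7925 Bond=-56.6770
(2,2): Delta=0.0000 Bond=43.4783
V0=27.7390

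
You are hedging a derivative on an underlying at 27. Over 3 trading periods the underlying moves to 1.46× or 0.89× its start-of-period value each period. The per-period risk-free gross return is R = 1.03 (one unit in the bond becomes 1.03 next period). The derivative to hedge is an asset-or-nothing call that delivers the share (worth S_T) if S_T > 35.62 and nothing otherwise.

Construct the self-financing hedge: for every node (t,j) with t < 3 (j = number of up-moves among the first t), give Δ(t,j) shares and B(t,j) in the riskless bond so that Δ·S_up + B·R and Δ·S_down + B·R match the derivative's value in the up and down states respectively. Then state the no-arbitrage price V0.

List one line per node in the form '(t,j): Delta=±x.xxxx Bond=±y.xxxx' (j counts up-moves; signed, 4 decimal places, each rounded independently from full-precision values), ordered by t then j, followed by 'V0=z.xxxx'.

(0,0): Delta=1.2838 Bond=-27.1231
(1,0): Delta=0.8918 Bond=-18.5163
(1,1): Delta=2.0178 Bond=-56.8714
(2,0): Delta=0.0000 Bond=0.0000
(2,1): Delta=2.5614 Bond=-77.6493
(2,2): Delta=1.0000 Bond=0.0000
V0=7.5392

The replicating-portfolio and risk-neutral prices coincide; use p* = (1.03−0.89)/(1.46−0.89) = 0.2456 for the latter.
Terminal payoffs: V(3,0)=0.0000, V(3,1)=0.0000, V(3,2)=51.2223, V(3,3)=84.0277
  t=2,j=0: stock 21.3867 → up 31.2246 (V=0.0000), down 19.0342 (V=0.0000). Price 0.0000; hedge Δ=0.0000, bond B=0.0000.
  t=2,j=1: stock 35.0838 → up 51.2223 (V=51.2223), down 31.2246 (V=0.0000). Price 12.2145; hedge Δ=2.5614, bond B=-77.6493.
  t=2,j=2: stock 57.5532 → up 84.0277 (V=84.0277), down 51.2223 (V=51.2223). Price 57.5532; hedge Δ=1.0000, bond B=0.0000.
  t=1,j=0: stock 24.0300 → up 35.0838 (V=12.2145), down 21.3867 (V=0.0000). Price 2.9127; hedge Δ=0.8918, bond B=-18.5163.
  t=1,j=1: stock 39.4200 → up 57.5532 (V=57.5532), down 35.0838 (V=12.2145). Price 22.6702; hedge Δ=2.0178, bond B=-56.8714.
  t=0,j=0: stock 27.0000 → up 39.4200 (V=22.6702), down 24.0300 (V=2.9127). Price 7.5392; hedge Δ=1.2838, bond B=-27.1231.
Each (Δ,B) replicates both successor values, so the strategy is self-financing and V0 is arbitrage-free.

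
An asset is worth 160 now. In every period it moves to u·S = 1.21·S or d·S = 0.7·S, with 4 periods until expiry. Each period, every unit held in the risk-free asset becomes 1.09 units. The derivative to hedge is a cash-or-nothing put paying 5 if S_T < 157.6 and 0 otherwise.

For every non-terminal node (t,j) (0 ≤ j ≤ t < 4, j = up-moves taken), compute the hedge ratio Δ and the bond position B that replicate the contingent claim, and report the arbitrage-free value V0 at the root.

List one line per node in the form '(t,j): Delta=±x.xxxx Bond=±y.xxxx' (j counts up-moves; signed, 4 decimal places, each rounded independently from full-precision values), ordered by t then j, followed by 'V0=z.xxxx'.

Risk-neutral probability p* = (R−d)/(u−d) = (1.09−0.7)/(1.21−0.7) = 0.7647.
Terminal payoffs: V(4,0)=5.0000, V(4,1)=5.0000, V(4,2)=5.0000, V(4,3)=0.0000, V(4,4)=0.0000
Node (3,0) S=54.8800: V=(p*·5.0000+(1−p*)·5.0000)/1.09=4.5872; Δ=(5.0000−5.0000)/(66.4048−38.4160)=0.0000; B=V−Δ·S=4.5872
Node (3,1) S=94.8640: V=(p*·5.0000+(1−p*)·5.0000)/1.09=4.5872; Δ=(5.0000−5.0000)/(114.7854−66.4048)=0.0000; B=V−Δ·S=4.5872
Node (3,2) S=163.9792: V=(p*·0.0000+(1−p*)·5.0000)/1.09=1.0793; Δ=(0.0000−5.0000)/(198.4148−114.7854)=-0.0598; B=V−Δ·S=10.8833
Node (3,3) S=283.4498: V=(p*·0.0000+(1−p*)·0.0000)/1.09=0.0000; Δ=(0.0000−0.0000)/(342.9742−198.4148)=0.0000; B=V−Δ·S=0.0000
Node (2,0) S=78.4000: V=(p*·4.5872+(1−p*)·4.5872)/1.09=4.2084; Δ=(4.5872−4.5872)/(94.8640−54.8800)=0.0000; B=V−Δ·S=4.2084
Node (2,1) S=135.5200: V=(p*·1.0793+(1−p*)·4.5872)/1.09=1.7474; Δ=(1.0793−4.5872)/(163.9792−94.8640)=-0.0508; B=V−Δ·S=8.6255
Node (2,2) S=234.2560: V=(p*·0.0000+(1−p*)·1.0793)/1.09=0.2330; Δ=(0.0000−1.0793)/(283.4498−163.9792)=-0.0090; B=V−Δ·S=2.3493
Node (1,0) S=112.0000: V=(p*·1.7474+(1−p*)·4.2084)/1.09=2.1344; Δ=(1.7474−4.2084)/(135.5200−78.4000)=-0.0431; B=V−Δ·S=6.9598
Node (1,1) S=193.6000: V=(p*·0.2330+(1−p*)·1.7474)/1.09=0.5407; Δ=(0.2330−1.7474)/(234.2560−135.5200)=-0.0153; B=V−Δ·S=3.5102
Node (0,0) S=160.0000: V=(p*·0.5407+(1−p*)·2.1344)/1.09=0.8401; Δ=(0.5407−2.1344)/(193.6000−112.0000)=-0.0195; B=V−Δ·S=3.9650
Check: Δ(0,0)·S0 + B(0,0) = 0.8401 = V0.

(0,0): Delta=-0.0195 Bond=3.9650
(1,0): Delta=-0.0431 Bond=6.9598
(1,1): Delta=-0.0153 Bond=3.5102
(2,0): Delta=0.0000 Bond=4.2084
(2,1): Delta=-0.0508 Bond=8.6255
(2,2): Delta=-0.0090 Bond=2.3493
(3,0): Delta=0.0000 Bond=4.5872
(3,1): Delta=0.0000 Bond=4.5872
(3,2): Delta=-0.0598 Bond=10.8833
(3,3): Delta=0.0000 Bond=0.0000
V0=0.8401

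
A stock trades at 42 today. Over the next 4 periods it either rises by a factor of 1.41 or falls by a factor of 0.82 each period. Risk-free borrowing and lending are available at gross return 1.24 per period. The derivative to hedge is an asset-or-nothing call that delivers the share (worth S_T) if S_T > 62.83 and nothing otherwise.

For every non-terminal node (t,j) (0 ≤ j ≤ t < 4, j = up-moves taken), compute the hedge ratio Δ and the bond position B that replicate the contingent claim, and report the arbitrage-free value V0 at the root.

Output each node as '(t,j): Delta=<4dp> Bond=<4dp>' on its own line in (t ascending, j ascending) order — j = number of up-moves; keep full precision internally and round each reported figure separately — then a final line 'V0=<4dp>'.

The replicating-portfolio and risk-neutral prices coincide; use p* = (1.24−0.82)/(1.41−0.82) = 0.7119 for the latter.
At expiry t=4: V(4,0)=0.0000, V(4,1)=0.0000, V(4,2)=0.0000, V(4,3)=96.5429, V(4,4)=166.0067
  t=3,j=0: stock 23.1575 → up 32.6520 (V=0.0000), down 18.9891 (V=0.0000). Price 0.0000; hedge Δ=0.0000, bond B=0.0000.
  t=3,j=1: stock 39.8195 → up 56.1455 (V=0.0000), down 32.6520 (V=0.0000). Price 0.0000; hedge Δ=0.0000, bond B=0.0000.
  t=3,j=2: stock 68.4702 → up 96.5429 (V=96.5429), down 56.1455 (V=0.0000). Price 55.4238; hedge Δ=2.3898, bond B=-108.2083.
  t=3,j=3: stock 117.7353 → up 166.0067 (V=166.0067), down 96.5429 (V=96.5429). Price 117.7353; hedge Δ=1.0000, bond B=0.0000.
  t=2,j=0: stock 28.2408 → up 39.8195 (V=0.0000), down 23.1575 (V=0.0000). Price 0.0000; hedge Δ=0.0000, bond B=0.0000.
  t=2,j=1: stock 48.5604 → up 68.4702 (V=55.4238), down 39.8195 (V=0.0000). Price 31.8179; hedge Δ=1.9345, bond B=-62.1207.
  t=2,j=2: stock 83.5002 → up 117.7353 (V=117.7353), down 68.4702 (V=55.4238). Price 80.4686; hedge Δ=1.2648, bond B=-25.1441.
  t=1,j=0: stock 34.4400 → up 48.5604 (V=31.8179), down 28.2408 (V=0.0000). Price 18.2662; hedge Δ=1.5659, bond B=-35.6625.
  t=1,j=1: stock 59.2200 → up 83.5002 (V=80.4686), down 48.5604 (V=31.8179). Price 53.5892; hedge Δ=1.3924, bond B=-28.8696.
  t=0,j=0: stock 42.0000 → up 59.2200 (V=53.5892), down 34.4400 (V=18.2662). Price 35.0092; hedge Δ=1.4255, bond B=-24.8604.
Root portfolio cost Δ·42+B reproduces V0=35.0092.

(0,0): Delta=1.4255 Bond=-24.8604
(1,0): Delta=1.5659 Bond=-35.6625
(1,1): Delta=1.3924 Bond=-28.8696
(2,0): Delta=0.0000 Bond=0.0000
(2,1): Delta=1.9345 Bond=-62.1207
(2,2): Delta=1.2648 Bond=-25.1441
(3,0): Delta=0.0000 Bond=0.0000
(3,1): Delta=0.0000 Bond=0.0000
(3,2): Delta=2.3898 Bond=-108.2083
(3,3): Delta=1.0000 Bond=0.0000
V0=35.0092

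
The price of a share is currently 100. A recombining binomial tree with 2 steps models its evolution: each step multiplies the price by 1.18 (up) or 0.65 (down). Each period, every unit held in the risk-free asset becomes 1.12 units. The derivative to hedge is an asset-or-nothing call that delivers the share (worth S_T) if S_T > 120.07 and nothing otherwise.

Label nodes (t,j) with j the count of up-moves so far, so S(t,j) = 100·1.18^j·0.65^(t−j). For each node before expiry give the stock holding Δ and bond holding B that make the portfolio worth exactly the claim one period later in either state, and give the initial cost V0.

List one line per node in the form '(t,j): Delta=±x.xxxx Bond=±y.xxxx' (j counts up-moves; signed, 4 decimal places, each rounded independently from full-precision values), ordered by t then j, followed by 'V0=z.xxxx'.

(0,0): Delta=2.0801 Bond=-120.7223
(1,0): Delta=0.0000 Bond=0.0000
(1,1): Delta=2.2264 Bond=-152.4697
V0=87.2915

Under the risk-neutral measure, an up-move has probability p* = (R−d)/(u−d) = 0.8868 and values discount at R = 1.12.
Payoff layer (t=2): V(2,0)=0.0000, V(2,1)=0.0000, V(2,2)=139.2400
Node (1,0) S=65.0000: V=(p*·0.0000+(1−p*)·0.0000)/1.12=0.0000; Δ=(0.0000−0.0000)/(76.7000−42.2500)=0.0000; B=V−Δ·S=0.0000
Node (1,1) S=118.0000: V=(p*·139.2400+(1−p*)·0.0000)/1.12=110.2473; Δ=(139.2400−0.0000)/(139.2400−76.7000)=2.2264; B=V−Δ·S=-152.4697
Node (0,0) S=100.0000: V=(p*·110.2473+(1−p*)·0.0000)/1.12=87.2915; Δ=(110.2473−0.0000)/(118.0000−65.0000)=2.0801; B=V−Δ·S=-120.7223
The time-0 hedge costs 87.2915, which is the no-arbitrage price.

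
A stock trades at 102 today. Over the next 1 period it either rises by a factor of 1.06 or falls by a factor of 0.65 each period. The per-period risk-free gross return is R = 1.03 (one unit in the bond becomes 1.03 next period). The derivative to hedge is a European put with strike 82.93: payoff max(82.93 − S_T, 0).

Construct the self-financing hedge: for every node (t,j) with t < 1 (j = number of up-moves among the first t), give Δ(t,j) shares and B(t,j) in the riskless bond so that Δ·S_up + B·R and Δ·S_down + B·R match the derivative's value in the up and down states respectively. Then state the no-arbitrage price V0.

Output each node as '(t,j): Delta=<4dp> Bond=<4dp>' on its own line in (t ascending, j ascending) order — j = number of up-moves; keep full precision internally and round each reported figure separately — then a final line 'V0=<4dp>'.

(0,0): Delta=-0.3977 Bond=41.7424
V0=1.1814

Risk-neutral probability p* = (R−d)/(u−d) = (1.03−0.65)/(1.06−0.65) = 0.9268.
Payoff layer (t=1): V(1,0)=16.6300, V(1,1)=0.0000
Node (0,0) S=102.0000: V=(p*·0.0000+(1−p*)·16.6300)/1.03=1.1814; Δ=(0.0000−16.6300)/(108.1200−66.3000)=-0.3977; B=V−Δ·S=41.7424
Self-financing check: at every node Δ·S+B equals the discounted successor values.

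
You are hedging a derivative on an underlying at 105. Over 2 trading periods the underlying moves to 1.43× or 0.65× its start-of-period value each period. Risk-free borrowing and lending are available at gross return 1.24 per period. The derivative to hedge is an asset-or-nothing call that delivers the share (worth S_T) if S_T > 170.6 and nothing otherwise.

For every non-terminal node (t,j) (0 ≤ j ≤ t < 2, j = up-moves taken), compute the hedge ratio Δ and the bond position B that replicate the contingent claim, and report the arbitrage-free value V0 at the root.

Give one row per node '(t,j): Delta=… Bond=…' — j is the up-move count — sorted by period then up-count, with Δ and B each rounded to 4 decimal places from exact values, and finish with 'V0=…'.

(0,0): Delta=1.5992 Bond=-88.0226
(1,0): Delta=0.0000 Bond=0.0000
(1,1): Delta=1.8333 Bond=-144.2974
V0=79.8974

The replicating-portfolio and risk-neutral prices coincide; use p* = (1.24−0.65)/(1.43−0.65) = 0.7564 for the latter.
At expiry t=2: V(2,0)=0.0000, V(2,1)=0.0000, V(2,2)=214.7145
  t=1,j=0: stock 68.2500 → up 97.5975 (V=0.0000), down 44.3625 (V=0.0000). Price 0.0000; hedge Δ=0.0000, bond B=0.0000.
  t=1,j=1: stock 150.1500 → up 214.7145 (V=214.7145), down 97.5975 (V=0.0000). Price 130.9776; hedge Δ=1.8333, bond B=-144.2974.
  t=0,j=0: stock 105.0000 → up 150.1500 (V=130.9776), down 68.2500 (V=0.0000). Price 79.8974; hedge Δ=1.5992, bond B=-88.0226.
Each (Δ,B) replicates both successor values, so the strategy is self-financing and V0 is arbitrage-free.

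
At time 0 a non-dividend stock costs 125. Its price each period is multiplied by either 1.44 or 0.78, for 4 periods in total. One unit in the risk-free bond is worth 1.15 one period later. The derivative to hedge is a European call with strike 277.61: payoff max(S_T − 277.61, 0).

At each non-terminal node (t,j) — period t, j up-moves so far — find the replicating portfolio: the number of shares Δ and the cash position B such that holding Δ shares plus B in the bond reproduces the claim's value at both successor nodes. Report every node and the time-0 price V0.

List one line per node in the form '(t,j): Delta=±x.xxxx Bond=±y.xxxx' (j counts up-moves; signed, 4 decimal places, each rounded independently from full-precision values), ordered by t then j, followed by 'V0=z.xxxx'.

(0,0): Delta=0.3906 Bond=-31.7508
(1,0): Delta=0.0499 Bond=-3.3026
(1,1): Delta=0.5352 Bond=-62.5434
(2,0): Delta=0.0000 Bond=0.0000
(2,1): Delta=0.0711 Bond=-6.7749
(2,2): Delta=0.7322 Bond=-122.9885
(3,0): Delta=0.0000 Bond=0.0000
(3,1): Delta=0.0000 Bond=0.0000
(3,2): Delta=0.1013 Bond=-13.8976
(3,3): Delta=1.0000 Bond=-241.4000
V0=17.0698

The replicating-portfolio and risk-neutral prices coincide; use p* = (1.15−0.78)/(1.44−0.78) = 0.5606 for the latter.
Payoff layer (t=4): V(4,0)=0.0000, V(4,1)=0.0000, V(4,2)=0.0000, V(4,3)=13.5234, V(4,4)=259.8671
(3,0): S=59.3190. Δ = (V_up−V_dn)/(S_up−S_dn) = (0.0000−0.0000)/(85.4194−46.2688) = 0.0000. V = [p*·0.0000 + (1−p*)·0.0000]/1.15 = 0.0000. B = V − Δ·S = 0.0000.
(3,1): S=109.5120. Δ = (V_up−V_dn)/(S_up−S_dn) = (0.0000−0.0000)/(157.6973−85.4194) = 0.0000. V = [p*·0.0000 + (1−p*)·0.0000]/1.15 = 0.0000. B = V − Δ·S = 0.0000.
(3,2): S=202.1760. Δ = (V_up−V_dn)/(S_up−S_dn) = (13.5234−0.0000)/(291.1334−157.6973) = 0.1013. V = [p*·13.5234 + (1−p*)·0.0000]/1.15 = 6.5925. B = V − Δ·S = -13.8976.
(3,3): S=373.2480. Δ = (V_up−V_dn)/(S_up−S_dn) = (259.8671−13.5234)/(537.4771−291.1334) = 1.0000. V = [p*·259.8671 + (1−p*)·13.5234]/1.15 = 131.8480. B = V − Δ·S = -241.4000.
(2,0): S=76.0500. Δ = (V_up−V_dn)/(S_up−S_dn) = (0.0000−0.0000)/(109.5120−59.3190) = 0.0000. V = [p*·0.0000 + (1−p*)·0.0000]/1.15 = 0.0000. B = V − Δ·S = 0.0000.
(2,1): S=140.4000. Δ = (V_up−V_dn)/(S_up−S_dn) = (6.5925−0.0000)/(202.1760−109.5120) = 0.0711. V = [p*·6.5925 + (1−p*)·0.0000]/1.15 = 3.2137. B = V − Δ·S = -6.7749.
(2,2): S=259.2000. Δ = (V_up−V_dn)/(S_up−S_dn) = (131.8480−6.5925)/(373.2480−202.1760) = 0.7322. V = [p*·131.8480 + (1−p*)·6.5925]/1.15 = 66.7926. B = V − Δ·S = -122.9885.
(1,0): S=97.5000. Δ = (V_up−V_dn)/(S_up−S_dn) = (3.2137−0.0000)/(140.4000−76.0500) = 0.0499. V = [p*·3.2137 + (1−p*)·0.0000]/1.15 = 1.5666. B = V − Δ·S = -3.3026.
(1,1): S=180.0000. Δ = (V_up−V_dn)/(S_up−S_dn) = (66.7926−3.2137)/(259.2000−140.4000) = 0.5352. V = [p*·66.7926 + (1−p*)·3.2137]/1.15 = 33.7882. B = V − Δ·S = -62.5434.
(0,0): S=125.0000. Δ = (V_up−V_dn)/(S_up−S_dn) = (33.7882−1.5666)/(180.0000−97.5000) = 0.3906. V = [p*·33.7882 + (1−p*)·1.5666]/1.15 = 17.0698. B = V − Δ·S = -31.7508.
Each (Δ,B) replicates both successor values, so the strategy is self-financing and V0 is arbitrage-free.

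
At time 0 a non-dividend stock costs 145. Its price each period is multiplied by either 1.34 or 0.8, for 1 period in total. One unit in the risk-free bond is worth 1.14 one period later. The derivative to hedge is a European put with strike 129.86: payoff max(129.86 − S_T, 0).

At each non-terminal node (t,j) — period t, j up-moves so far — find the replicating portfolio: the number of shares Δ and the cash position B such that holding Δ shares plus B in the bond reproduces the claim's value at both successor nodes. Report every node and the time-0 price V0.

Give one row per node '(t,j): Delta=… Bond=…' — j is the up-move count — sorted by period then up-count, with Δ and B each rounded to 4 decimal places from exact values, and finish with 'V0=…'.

(0,0): Delta=-0.1770 Bond=30.1696
V0=4.5029

No-arbitrage ⇒ martingale measure with p* = (R−d)/(u−d) = 0.6296.
Terminal payoffs: V(1,0)=13.8600, V(1,1)=0.0000
Node (0,0) S=145.0000: V=(p*·0.0000+(1−p*)·13.8600)/1.14=4.5029; Δ=(0.0000−13.8600)/(194.3000−116.0000)=-0.1770; B=V−Δ·S=30.1696
Check: Δ(0,0)·S0 + B(0,0) = 4.5029 = V0.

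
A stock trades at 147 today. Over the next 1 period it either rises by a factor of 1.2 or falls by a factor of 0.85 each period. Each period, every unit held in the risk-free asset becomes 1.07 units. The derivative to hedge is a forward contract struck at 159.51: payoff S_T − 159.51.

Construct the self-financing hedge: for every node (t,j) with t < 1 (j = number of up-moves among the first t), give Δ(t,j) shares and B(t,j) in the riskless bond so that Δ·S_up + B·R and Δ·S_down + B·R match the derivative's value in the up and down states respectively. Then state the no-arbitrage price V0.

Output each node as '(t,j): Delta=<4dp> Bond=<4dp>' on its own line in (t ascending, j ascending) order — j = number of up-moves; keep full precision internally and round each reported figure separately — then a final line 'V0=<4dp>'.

No-arbitrage ⇒ martingale measure with p* = (R−d)/(u−d) = 0.6286.
At expiry t=1: V(1,0)=-34.5600, V(1,1)=16.8900
Node (0,0) S=147.0000: V=(p*·16.8900+(1−p*)·-34.5600)/1.07=-2.0748; Δ=(16.8900−-34.5600)/(176.4000−124.9500)=1.0000; B=V−Δ·S=-149.0748
Self-financing check: at every node Δ·S+B equals the discounted successor values.

(0,0): Delta=1.0000 Bond=-149.0748
V0=-2.0748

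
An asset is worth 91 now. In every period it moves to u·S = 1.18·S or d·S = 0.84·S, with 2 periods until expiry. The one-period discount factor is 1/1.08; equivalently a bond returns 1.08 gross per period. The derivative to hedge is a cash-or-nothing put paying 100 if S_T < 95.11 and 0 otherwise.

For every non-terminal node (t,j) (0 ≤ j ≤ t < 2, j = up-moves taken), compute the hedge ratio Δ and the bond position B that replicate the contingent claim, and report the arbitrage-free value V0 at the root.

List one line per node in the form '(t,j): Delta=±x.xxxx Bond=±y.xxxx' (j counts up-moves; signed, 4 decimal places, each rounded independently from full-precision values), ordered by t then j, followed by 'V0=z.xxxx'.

The replicating-portfolio and risk-neutral prices coincide; use p* = (1.08−0.84)/(1.18−0.84) = 0.7059 for the latter.
At expiry t=2: V(2,0)=100.0000, V(2,1)=100.0000, V(2,2)=0.0000
Node (1,0) S=76.4400: V=(p*·100.0000+(1−p*)·100.0000)/1.08=92.5926; Δ=(100.0000−100.0000)/(90.1992−64.2096)=0.0000; B=V−Δ·S=92.5926
Node (1,1) S=107.3800: V=(p*·0.0000+(1−p*)·100.0000)/1.08=27.2331; Δ=(0.0000−100.0000)/(126.7084−90.1992)=-2.7390; B=V−Δ·S=321.3508
Node (0,0) S=91.0000: V=(p*·27.2331+(1−p*)·92.5926)/1.08=43.0153; Δ=(27.2331−92.5926)/(107.3800−76.4400)=-2.1125; B=V−Δ·S=235.2490
Root portfolio cost Δ·91+B reproduces V0=43.0153.

(0,0): Delta=-2.1125 Bond=235.2490
(1,0): Delta=0.0000 Bond=92.5926
(1,1): Delta=-2.7390 Bond=321.3508
V0=43.0153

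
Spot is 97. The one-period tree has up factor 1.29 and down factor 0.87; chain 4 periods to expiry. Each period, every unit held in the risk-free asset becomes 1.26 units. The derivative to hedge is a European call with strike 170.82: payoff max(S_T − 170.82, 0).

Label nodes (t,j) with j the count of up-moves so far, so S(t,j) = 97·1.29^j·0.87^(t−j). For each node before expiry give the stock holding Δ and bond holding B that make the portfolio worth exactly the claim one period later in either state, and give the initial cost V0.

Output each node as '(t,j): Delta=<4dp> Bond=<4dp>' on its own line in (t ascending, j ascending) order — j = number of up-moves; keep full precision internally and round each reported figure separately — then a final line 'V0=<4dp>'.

No-arbitrage ⇒ martingale measure with p* = (R−d)/(u−d) = 0.9286.
Terminal values V(4,·): V(4,0)=0.0000, V(4,1)=0.0000, V(4,2)=0.0000, V(4,3)=10.3391, V(4,4)=97.7952
  t=3,j=0: stock 63.8748 → up 82.3985 (V=0.0000), down 55.5711 (V=0.0000). Price 0.0000; hedge Δ=0.0000, bond B=0.0000.
  t=3,j=1: stock 94.7109 → up 122.1771 (V=0.0000), down 82.3985 (V=0.0000). Price 0.0000; hedge Δ=0.0000, bond B=0.0000.
  t=3,j=2: stock 140.4334 → up 181.1591 (V=10.3391), down 122.1771 (V=0.0000). Price 7.6195; hedge Δ=0.1753, bond B=-16.9974.
  t=3,j=3: stock 208.2288 → up 268.6152 (V=97.7952), down 181.1591 (V=10.3391). Price 72.6574; hedge Δ=1.0000, bond B=-135.5714.
  t=2,j=0: stock 73.4193 → up 94.7109 (V=0.0000), down 63.8748 (V=0.0000). Price 0.0000; hedge Δ=0.0000, bond B=0.0000.
  t=2,j=1: stock 108.8631 → up 140.4334 (V=7.6195), down 94.7109 (V=0.0000). Price 5.6153; hedge Δ=0.1666, bond B=-12.5264.
  t=2,j=2: stock 161.4177 → up 208.2288 (V=72.6574), down 140.4334 (V=7.6195). Price 53.9777; hedge Δ=0.9593, bond B=-100.8745.
  t=1,j=0: stock 84.3900 → up 108.8631 (V=5.6153), down 73.4193 (V=0.0000). Price 4.1382; hedge Δ=0.1584, bond B=-9.2315.
  t=1,j=1: stock 125.1300 → up 161.4177 (V=53.9777), down 108.8631 (V=5.6153). Price 40.0978; hedge Δ=0.9202, bond B=-75.0507.
  t=0,j=0: stock 97.0000 → up 125.1300 (V=40.0978), down 84.3900 (V=4.1382). Price 29.7851; hedge Δ=0.8827, bond B=-55.8328.
The time-0 hedge costs 29.7851, which is the no-arbitrage price.

(0,0): Delta=0.8827 Bond=-55.8328
(1,0): Delta=0.1584 Bond=-9.2315
(1,1): Delta=0.9202 Bond=-75.0507
(2,0): Delta=0.0000 Bond=0.0000
(2,1): Delta=0.1666 Bond=-12.5264
(2,2): Delta=0.9593 Bond=-100.8745
(3,0): Delta=0.0000 Bond=0.0000
(3,1): Delta=0.0000 Bond=0.0000
(3,2): Delta=0.1753 Bond=-16.9974
(3,3): Delta=1.0000 Bond=-135.5714
V0=29.7851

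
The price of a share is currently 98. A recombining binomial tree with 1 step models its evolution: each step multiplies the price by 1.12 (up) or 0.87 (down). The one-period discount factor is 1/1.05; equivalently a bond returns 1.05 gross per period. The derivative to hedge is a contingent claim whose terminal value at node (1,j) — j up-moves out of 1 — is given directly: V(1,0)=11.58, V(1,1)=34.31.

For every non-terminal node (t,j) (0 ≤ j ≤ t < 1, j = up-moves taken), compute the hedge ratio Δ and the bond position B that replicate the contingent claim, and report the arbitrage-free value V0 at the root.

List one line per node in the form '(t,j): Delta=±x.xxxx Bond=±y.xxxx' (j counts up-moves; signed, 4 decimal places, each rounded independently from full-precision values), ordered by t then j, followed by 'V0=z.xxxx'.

(0,0): Delta=0.9278 Bond=-64.3051
V0=26.6149

No-arbitrage ⇒ martingale measure with p* = (R−d)/(u−d) = 0.7200.
Terminal payoffs: V(1,0)=11.5800, V(1,1)=34.3100
Node (0,0) S=98.0000: V=(p*·34.3100+(1−p*)·11.5800)/1.05=26.6149; Δ=(34.3100−11.5800)/(109.7600−85.2600)=0.9278; B=V−Δ·S=-64.3051
Check: Δ(0,0)·S0 + B(0,0) = 26.6149 = V0.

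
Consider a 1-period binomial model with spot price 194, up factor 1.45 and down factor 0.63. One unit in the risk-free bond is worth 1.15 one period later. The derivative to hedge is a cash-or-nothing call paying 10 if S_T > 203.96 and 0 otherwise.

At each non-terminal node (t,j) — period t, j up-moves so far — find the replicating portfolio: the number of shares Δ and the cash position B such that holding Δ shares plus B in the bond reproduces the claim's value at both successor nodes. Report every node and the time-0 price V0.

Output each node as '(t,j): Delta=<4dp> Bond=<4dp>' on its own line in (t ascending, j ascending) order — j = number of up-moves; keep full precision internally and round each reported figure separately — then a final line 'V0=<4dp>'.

(0,0): Delta=0.0629 Bond=-6.6808
V0=5.5143

No-arbitrage ⇒ martingale measure with p* = (R−d)/(u−d) = 0.6341.
Terminal payoffs: V(1,0)=0.0000, V(1,1)=10.0000
(0,0): S=194.0000. Δ = (V_up−V_dn)/(S_up−S_dn) = (10.0000−0.0000)/(281.3000−122.2200) = 0.0629. V = [p*·10.0000 + (1−p*)·0.0000]/1.15 = 5.5143. B = V − Δ·S = -6.6808.
Self-financing check: at every node Δ·S+B equals the discounted successor values.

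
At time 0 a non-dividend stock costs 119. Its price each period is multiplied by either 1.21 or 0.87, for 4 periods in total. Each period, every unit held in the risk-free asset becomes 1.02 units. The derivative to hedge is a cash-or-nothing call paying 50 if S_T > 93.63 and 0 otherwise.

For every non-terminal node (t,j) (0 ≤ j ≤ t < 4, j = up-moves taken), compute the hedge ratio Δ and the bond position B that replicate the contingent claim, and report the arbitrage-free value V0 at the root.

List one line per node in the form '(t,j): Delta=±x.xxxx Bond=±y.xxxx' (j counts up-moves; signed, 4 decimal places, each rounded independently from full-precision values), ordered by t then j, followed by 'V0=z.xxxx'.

Risk-neutral probability p* = (R−d)/(u−d) = (1.02−0.87)/(1.21−0.87) = 0.4412.
Terminal payoffs: V(4,0)=0.0000, V(4,1)=50.0000, V(4,2)=50.0000, V(4,3)=50.0000, V(4,4)=50.0000
  t=3,j=0: stock 78.3619 → up 94.8178 (V=50.0000), down 68.1748 (V=0.0000). Price 21.6263; hedge Δ=1.8767, bond B=-125.4325.
  t=3,j=1: stock 108.9860 → up 131.8731 (V=50.0000), down 94.8178 (V=50.0000). Price 49.0196; hedge Δ=0.0000, bond B=49.0196.
  t=3,j=2: stock 151.5783 → up 183.4097 (V=50.0000), down 131.8731 (V=50.0000). Price 49.0196; hedge Δ=0.0000, bond B=49.0196.
  t=3,j=3: stock 210.8158 → up 255.0871 (V=50.0000), down 183.4097 (V=50.0000). Price 49.0196; hedge Δ=0.0000, bond B=49.0196.
  t=2,j=0: stock 90.0711 → up 108.9860 (V=49.0196), down 78.3619 (V=21.6263). Price 33.0506; hedge Δ=0.8945, bond B=-47.5180.
  t=2,j=1: stock 125.2713 → up 151.5783 (V=49.0196), down 108.9860 (V=49.0196). Price 48.0584; hedge Δ=0.0000, bond B=48.0584.
  t=2,j=2: stock 174.2279 → up 210.8158 (V=49.0196), down 151.5783 (V=49.0196). Price 48.0584; hedge Δ=0.0000, bond B=48.0584.
  t=1,j=0: stock 103.5300 → up 125.2713 (V=48.0584), down 90.0711 (V=33.0506). Price 38.8938; hedge Δ=0.4264, bond B=-5.2470.
  t=1,j=1: stock 143.9900 → up 174.2279 (V=48.0584), down 125.2713 (V=48.0584). Price 47.1161; hedge Δ=0.0000, bond B=47.1161.
  t=0,j=0: stock 119.0000 → up 143.9900 (V=47.1161), down 103.5300 (V=38.8938). Price 41.6875; hedge Δ=0.2032, bond B=17.5043.
The time-0 hedge costs 41.6875, which is the no-arbitrage price.

(0,0): Delta=0.2032 Bond=17.5043
(1,0): Delta=0.4264 Bond=-5.2470
(1,1): Delta=0.0000 Bond=47.1161
(2,0): Delta=0.8945 Bond=-47.5180
(2,1): Delta=0.0000 Bond=48.0584
(2,2): Delta=0.0000 Bond=48.0584
(3,0): Delta=1.8767 Bond=-125.4325
(3,1): Delta=0.0000 Bond=49.0196
(3,2): Delta=0.0000 Bond=49.0196
(3,3): Delta=0.0000 Bond=49.0196
V0=41.6875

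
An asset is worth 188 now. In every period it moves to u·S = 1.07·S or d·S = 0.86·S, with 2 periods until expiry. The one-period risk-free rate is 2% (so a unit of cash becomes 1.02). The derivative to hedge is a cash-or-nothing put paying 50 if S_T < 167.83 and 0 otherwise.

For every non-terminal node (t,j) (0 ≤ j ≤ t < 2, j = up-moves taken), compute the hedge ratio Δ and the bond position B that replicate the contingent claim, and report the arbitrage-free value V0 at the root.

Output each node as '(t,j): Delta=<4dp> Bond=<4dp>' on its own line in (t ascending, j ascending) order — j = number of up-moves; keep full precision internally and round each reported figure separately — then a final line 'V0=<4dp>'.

(0,0): Delta=-0.2956 Bond=58.3022
(1,0): Delta=-1.4726 Bond=249.7666
(1,1): Delta=0.0000 Bond=0.0000
V0=2.7244

Risk-neutral probability p* = (R−d)/(u−d) = (1.02−0.86)/(1.07−0.86) = 0.7619.
Terminal payoffs: V(2,0)=50.0000, V(2,1)=0.0000, V(2,2)=0.0000
Node (1,0) S=161.6800: V=(p*·0.0000+(1−p*)·50.0000)/1.02=11.6713; Δ=(0.0000−50.0000)/(172.9976−139.0448)=-1.4726; B=V−Δ·S=249.7666
Node (1,1) S=201.1600: V=(p*·0.0000+(1−p*)·0.0000)/1.02=0.0000; Δ=(0.0000−0.0000)/(215.2412−172.9976)=0.0000; B=V−Δ·S=0.0000
Node (0,0) S=188.0000: V=(p*·0.0000+(1−p*)·11.6713)/1.02=2.7244; Δ=(0.0000−11.6713)/(201.1600−161.6800)=-0.2956; B=V−Δ·S=58.3022
The time-0 hedge costs 2.7244, which is the no-arbitrage price.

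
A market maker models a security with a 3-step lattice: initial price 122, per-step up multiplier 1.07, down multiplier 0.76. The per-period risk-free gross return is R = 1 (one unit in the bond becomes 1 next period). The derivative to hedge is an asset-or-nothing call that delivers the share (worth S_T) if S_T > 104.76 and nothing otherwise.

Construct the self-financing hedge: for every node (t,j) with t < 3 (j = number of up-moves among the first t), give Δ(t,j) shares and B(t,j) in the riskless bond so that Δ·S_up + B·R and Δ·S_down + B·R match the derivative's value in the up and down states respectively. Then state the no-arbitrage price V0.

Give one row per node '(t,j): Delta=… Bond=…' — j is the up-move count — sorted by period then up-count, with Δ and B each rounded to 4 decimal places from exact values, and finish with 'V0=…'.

(0,0): Delta=1.6676 Bond=-90.9932
(1,0): Delta=2.8593 Bond=-201.4849
(1,1): Delta=1.4207 Bond=-58.7664
(2,0): Delta=0.0000 Bond=0.0000
(2,1): Delta=3.4516 Bond=-260.2513
(2,2): Delta=1.0000 Bond=0.0000
V0=112.4542

Since d<R<u, set p* = (R−d)/(u−d) = 0.7742; price each node as the discounted p*-expectation of its children.
Payoff layer (t=3): V(3,0)=0.0000, V(3,1)=0.0000, V(3,2)=106.1551, V(3,3)=149.4552
(2,0): S=70.4672. Δ = (V_up−V_dn)/(S_up−S_dn) = (0.0000−0.0000)/(75.3999−53.5551) = 0.0000. V = [p*·0.0000 + (1−p*)·0.0000]/1 = 0.0000. B = V − Δ·S = 0.0000.
(2,1): S=99.2104. Δ = (V_up−V_dn)/(S_up−S_dn) = (106.1551−0.0000)/(106.1551−75.3999) = 3.4516. V = [p*·106.1551 + (1−p*)·0.0000]/1 = 82.1846. B = V − Δ·S = -260.2513.
(2,2): S=139.6778. Δ = (V_up−V_dn)/(S_up−S_dn) = (149.4552−106.1551)/(149.4552−106.1551) = 1.0000. V = [p*·149.4552 + (1−p*)·106.1551]/1 = 139.6778. B = V − Δ·S = 0.0000.
(1,0): S=92.7200. Δ = (V_up−V_dn)/(S_up−S_dn) = (82.1846−0.0000)/(99.2104−70.4672) = 2.8593. V = [p*·82.1846 + (1−p*)·0.0000]/1 = 63.6268. B = V − Δ·S = -201.4849.
(1,1): S=130.5400. Δ = (V_up−V_dn)/(S_up−S_dn) = (139.6778−82.1846)/(139.6778−99.2104) = 1.4207. V = [p*·139.6778 + (1−p*)·82.1846]/1 = 126.6955. B = V − Δ·S = -58.7664.
(0,0): S=122.0000. Δ = (V_up−V_dn)/(S_up−S_dn) = (126.6955−63.6268)/(130.5400−92.7200) = 1.6676. V = [p*·126.6955 + (1−p*)·63.6268]/1 = 112.4542. B = V − Δ·S = -90.9932.
Self-financing check: at every node Δ·S+B equals the discounted successor values.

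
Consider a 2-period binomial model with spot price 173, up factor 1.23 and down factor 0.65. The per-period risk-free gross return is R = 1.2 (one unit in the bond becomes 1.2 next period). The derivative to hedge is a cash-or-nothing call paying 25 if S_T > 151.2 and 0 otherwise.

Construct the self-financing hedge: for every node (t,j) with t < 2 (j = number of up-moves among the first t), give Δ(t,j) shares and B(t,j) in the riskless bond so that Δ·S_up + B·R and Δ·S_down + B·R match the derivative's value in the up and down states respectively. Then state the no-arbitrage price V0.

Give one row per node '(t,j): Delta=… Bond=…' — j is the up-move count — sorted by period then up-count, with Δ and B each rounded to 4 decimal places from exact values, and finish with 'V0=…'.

(0,0): Delta=0.1969 Bond=-18.4501
(1,0): Delta=0.0000 Bond=0.0000
(1,1): Delta=0.2026 Bond=-23.3477
V0=15.6116

Risk-neutral probability p* = (R−d)/(u−d) = (1.2−0.65)/(1.23−0.65) = 0.9483.
Payoff layer (t=2): V(2,0)=0.0000, V(2,1)=0.0000, V(2,2)=25.0000
Node (1,0) S=112.4500: V=(p*·0.0000+(1−p*)·0.0000)/1.2=0.0000; Δ=(0.0000−0.0000)/(138.3135−73.0925)=0.0000; B=V−Δ·S=0.0000
Node (1,1) S=212.7900: V=(p*·25.0000+(1−p*)·0.0000)/1.2=19.7557; Δ=(25.0000−0.0000)/(261.7317−138.3135)=0.2026; B=V−Δ·S=-23.3477
Node (0,0) S=173.0000: V=(p*·19.7557+(1−p*)·0.0000)/1.2=15.6116; Δ=(19.7557−0.0000)/(212.7900−112.4500)=0.1969; B=V−Δ·S=-18.4501
Root portfolio cost Δ·173+B reproduces V0=15.6116.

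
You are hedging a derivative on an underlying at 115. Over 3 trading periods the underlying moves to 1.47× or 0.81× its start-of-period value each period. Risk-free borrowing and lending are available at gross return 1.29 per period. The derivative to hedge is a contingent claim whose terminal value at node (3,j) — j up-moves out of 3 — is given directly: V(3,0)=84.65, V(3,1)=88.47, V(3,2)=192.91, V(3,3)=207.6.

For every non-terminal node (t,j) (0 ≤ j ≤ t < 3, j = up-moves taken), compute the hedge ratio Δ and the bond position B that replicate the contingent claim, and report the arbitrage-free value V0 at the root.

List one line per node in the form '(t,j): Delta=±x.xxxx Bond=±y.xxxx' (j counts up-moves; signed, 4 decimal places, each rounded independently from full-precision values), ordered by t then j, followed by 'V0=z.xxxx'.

The replicating-portfolio and risk-neutral prices coincide; use p* = (1.29−0.81)/(1.47−0.81) = 0.7273 for the latter.
Payoff layer (t=3): V(3,0)=84.6500, V(3,1)=88.4700, V(3,2)=192.9100, V(3,3)=207.6000
Node (2,0) S=75.4515: V=(p*·88.4700+(1−p*)·84.6500)/1.29=67.7738; Δ=(88.4700−84.6500)/(110.9137−61.1157)=0.0767; B=V−Δ·S=61.9859
Node (2,1) S=136.9305: V=(p*·192.9100+(1−p*)·88.4700)/1.29=127.4623; Δ=(192.9100−88.4700)/(201.2878−110.9137)=1.1556; B=V−Δ·S=-30.7801
Node (2,2) S=248.5035: V=(p*·207.6000+(1−p*)·192.9100)/1.29=157.8245; Δ=(207.6000−192.9100)/(365.3001−201.2878)=0.0896; B=V−Δ·S=135.5669
Node (1,0) S=93.1500: V=(p*·127.4623+(1−p*)·67.7738)/1.29=86.1888; Δ=(127.4623−67.7738)/(136.9305−75.4515)=0.9709; B=V−Δ·S=-4.2483
Node (1,1) S=169.0500: V=(p*·157.8245+(1−p*)·127.4623)/1.29=115.9255; Δ=(157.8245−127.4623)/(248.5035−136.9305)=0.2721; B=V−Δ·S=69.9221
Node (0,0) S=115.0000: V=(p*·115.9255+(1−p*)·86.1888)/1.29=83.5779; Δ=(115.9255−86.1888)/(169.0500−93.1500)=0.3918; B=V−Δ·S=38.5224
The time-0 hedge costs 83.5779, which is the no-arbitrage price.

(0,0): Delta=0.3918 Bond=38.5224
(1,0): Delta=0.9709 Bond=-4.2483
(1,1): Delta=0.2721 Bond=69.9221
(2,0): Delta=0.0767 Bond=61.9859
(2,1): Delta=1.1556 Bond=-30.7801
(2,2): Delta=0.0896 Bond=135.5669
V0=83.5779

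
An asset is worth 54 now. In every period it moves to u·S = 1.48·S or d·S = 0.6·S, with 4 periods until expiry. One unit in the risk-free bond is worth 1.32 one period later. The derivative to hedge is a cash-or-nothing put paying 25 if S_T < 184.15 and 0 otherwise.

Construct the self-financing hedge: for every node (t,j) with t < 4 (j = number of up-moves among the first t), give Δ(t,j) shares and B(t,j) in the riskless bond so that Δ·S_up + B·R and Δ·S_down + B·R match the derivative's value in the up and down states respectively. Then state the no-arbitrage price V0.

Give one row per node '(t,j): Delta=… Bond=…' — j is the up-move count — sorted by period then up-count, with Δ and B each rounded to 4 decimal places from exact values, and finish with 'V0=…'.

Since d<R<u, set p* = (R−d)/(u−d) = 0.8182; price each node as the discounted p*-expectation of its children.
Terminal values V(4,·): V(4,0)=25.0000, V(4,1)=25.0000, V(4,2)=25.0000, V(4,3)=25.0000, V(4,4)=0.0000
Node (3,0) S=11.6640: V=(p*·25.0000+(1−p*)·25.0000)/1.32=18.9394; Δ=(25.0000−25.0000)/(17.2627−6.9984)=0.0000; B=V−Δ·S=18.9394
Node (3,1) S=28.7712: V=(p*·25.0000+(1−p*)·25.0000)/1.32=18.9394; Δ=(25.0000−25.0000)/(42.5814−17.2627)=0.0000; B=V−Δ·S=18.9394
Node (3,2) S=70.9690: V=(p*·25.0000+(1−p*)·25.0000)/1.32=18.9394; Δ=(25.0000−25.0000)/(105.0341−42.5814)=0.0000; B=V−Δ·S=18.9394
Node (3,3) S=175.0568: V=(p*·0.0000+(1−p*)·25.0000)/1.32=3.4435; Δ=(0.0000−25.0000)/(259.0840−105.0341)=-0.1623; B=V−Δ·S=31.8526
Node (2,0) S=19.4400: V=(p*·18.9394+(1−p*)·18.9394)/1.32=14.3480; Δ=(18.9394−18.9394)/(28.7712−11.6640)=0.0000; B=V−Δ·S=14.3480
Node (2,1) S=47.9520: V=(p*·18.9394+(1−p*)·18.9394)/1.32=14.3480; Δ=(18.9394−18.9394)/(70.9690−28.7712)=0.0000; B=V−Δ·S=14.3480
Node (2,2) S=118.2816: V=(p*·3.4435+(1−p*)·18.9394)/1.32=4.7431; Δ=(3.4435−18.9394)/(175.0568−70.9690)=-0.1489; B=V−Δ·S=22.3521
Node (1,0) S=32.4000: V=(p*·14.3480+(1−p*)·14.3480)/1.32=10.8697; Δ=(14.3480−14.3480)/(47.9520−19.4400)=0.0000; B=V−Δ·S=10.8697
Node (1,1) S=79.9200: V=(p*·4.7431+(1−p*)·14.3480)/1.32=4.9163; Δ=(4.7431−14.3480)/(118.2816−47.9520)=-0.1366; B=V−Δ·S=15.8309
Node (0,0) S=54.0000: V=(p*·4.9163+(1−p*)·10.8697)/1.32=4.5445; Δ=(4.9163−10.8697)/(79.9200−32.4000)=-0.1253; B=V−Δ·S=11.3098
Root portfolio cost Δ·54+B reproduces V0=4.5445.

(0,0): Delta=-0.1253 Bond=11.3098
(1,0): Delta=0.0000 Bond=10.8697
(1,1): Delta=-0.1366 Bond=15.8309
(2,0): Delta=0.0000 Bond=14.3480
(2,1): Delta=0.0000 Bond=14.3480
(2,2): Delta=-0.1489 Bond=22.3521
(3,0): Delta=0.0000 Bond=18.9394
(3,1): Delta=0.0000 Bond=18.9394
(3,2): Delta=0.0000 Bond=18.9394
(3,3): Delta=-0.1623 Bond=31.8526
V0=4.5445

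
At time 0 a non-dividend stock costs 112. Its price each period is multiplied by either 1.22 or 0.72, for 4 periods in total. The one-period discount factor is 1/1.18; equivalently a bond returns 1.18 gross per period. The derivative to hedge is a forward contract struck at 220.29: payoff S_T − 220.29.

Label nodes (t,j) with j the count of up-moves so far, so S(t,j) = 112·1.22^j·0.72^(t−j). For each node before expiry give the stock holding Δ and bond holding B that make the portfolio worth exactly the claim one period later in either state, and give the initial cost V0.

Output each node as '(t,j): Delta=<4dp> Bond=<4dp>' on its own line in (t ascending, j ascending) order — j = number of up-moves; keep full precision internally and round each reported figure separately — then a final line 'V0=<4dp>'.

(0,0): Delta=1.0000 Bond=-113.6231
(1,0): Delta=1.0000 Bond=-134.0753
(1,1): Delta=1.0000 Bond=-134.0753
(2,0): Delta=1.0000 Bond=-158.2088
(2,1): Delta=1.0000 Bond=-158.2088
(2,2): Delta=1.0000 Bond=-158.2088
(3,0): Delta=1.0000 Bond=-186.6864
(3,1): Delta=1.0000 Bond=-186.6864
(3,2): Delta=1.0000 Bond=-186.6864
(3,3): Delta=1.0000 Bond=-186.6864
V0=-1.6231

Since d<R<u, set p* = (R−d)/(u−d) = 0.9200; price each node as the discounted p*-expectation of its children.
Terminal payoffs: V(4,0)=-190.1913, V(4,1)=-169.2894, V(4,2)=-133.8723, V(4,3)=-73.8600, V(4,4)=27.8275
  t=3,j=0: stock 41.8038 → up 51.0006 (V=-169.2894), down 30.0987 (V=-190.1913). Price -144.8827; hedge Δ=1.0000, bond B=-186.6864.
  t=3,j=1: stock 70.8342 → up 86.4177 (V=-133.8723), down 51.0006 (V=-169.2894). Price -115.8523; hedge Δ=1.0000, bond B=-186.6864.
  t=3,j=2: stock 120.0246 → up 146.4300 (V=-73.8600), down 86.4177 (V=-133.8723). Price -66.6619; hedge Δ=1.0000, bond B=-186.6864.
  t=3,j=3: stock 203.3750 → up 248.1175 (V=27.8275), down 146.4300 (V=-73.8600). Price 16.6885; hedge Δ=1.0000, bond B=-186.6864.
  t=2,j=0: stock 58.0608 → up 70.8342 (V=-115.8523), down 41.8038 (V=-144.8827). Price -100.1480; hedge Δ=1.0000, bond B=-158.2088.
  t=2,j=1: stock 98.3808 → up 120.0246 (V=-66.6619), down 70.8342 (V=-115.8523). Price -59.8280; hedge Δ=1.0000, bond B=-158.2088.
  t=2,j=2: stock 166.7008 → up 203.3750 (V=16.6885), down 120.0246 (V=-66.6619). Price 8.4920; hedge Δ=1.0000, bond B=-158.2088.
  t=1,j=0: stock 80.6400 → up 98.3808 (V=-59.8280), down 58.0608 (V=-100.1480). Price -53.4353; hedge Δ=1.0000, bond B=-134.0753.
  t=1,j=1: stock 136.6400 → up 166.7008 (V=8.4920), down 98.3808 (V=-59.8280). Price 2.5647; hedge Δ=1.0000, bond B=-134.0753.
  t=0,j=0: stock 112.0000 → up 136.6400 (V=2.5647), down 80.6400 (V=-53.4353). Price -1.6231; hedge Δ=1.0000, bond B=-113.6231.
The time-0 hedge costs -1.6231, which is the no-arbitrage price.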